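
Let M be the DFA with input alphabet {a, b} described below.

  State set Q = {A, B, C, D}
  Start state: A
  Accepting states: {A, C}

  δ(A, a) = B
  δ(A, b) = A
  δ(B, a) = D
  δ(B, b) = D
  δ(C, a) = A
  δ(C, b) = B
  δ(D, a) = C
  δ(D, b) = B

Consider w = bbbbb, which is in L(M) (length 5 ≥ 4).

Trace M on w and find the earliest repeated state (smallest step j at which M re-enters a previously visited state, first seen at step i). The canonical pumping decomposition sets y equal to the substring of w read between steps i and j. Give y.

b

Run of M on w = b b b b b:
  step 0: A  (start)
  step 1: A  (read b: A→A)   ← first repeat (A seen earlier)
  step 2: A  (read b: A→A)
  step 3: A  (read b: A→A)
  step 4: A  (read b: A→A)
  step 5: A  (read b: A→A)

So i = 0, j = 1, giving x = w[0:0] = ε, y = w[0:1] = b, z = w[1:5] = bbbb.
Check: |xy| = 1 ≤ 4 and |y| = 1 ≥ 1. Reading y takes M from A back to A, so every xyⁱz is accepted.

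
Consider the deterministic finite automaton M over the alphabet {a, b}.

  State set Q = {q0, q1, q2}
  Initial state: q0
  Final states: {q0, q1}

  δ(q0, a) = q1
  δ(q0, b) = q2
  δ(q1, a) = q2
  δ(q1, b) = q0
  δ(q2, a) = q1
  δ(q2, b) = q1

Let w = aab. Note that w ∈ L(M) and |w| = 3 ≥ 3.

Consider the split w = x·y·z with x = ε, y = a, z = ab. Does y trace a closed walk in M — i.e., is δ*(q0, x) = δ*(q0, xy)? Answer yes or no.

State sequence: q0 -a-> q1

After x (step 0): q0. After xy (step 1): q1.
They differ (q0 ≠ q1), so y is not a cycle from the state after x; this split is not the one the pumping-lemma construction produces, and pumping y need not keep the string in L(M).

no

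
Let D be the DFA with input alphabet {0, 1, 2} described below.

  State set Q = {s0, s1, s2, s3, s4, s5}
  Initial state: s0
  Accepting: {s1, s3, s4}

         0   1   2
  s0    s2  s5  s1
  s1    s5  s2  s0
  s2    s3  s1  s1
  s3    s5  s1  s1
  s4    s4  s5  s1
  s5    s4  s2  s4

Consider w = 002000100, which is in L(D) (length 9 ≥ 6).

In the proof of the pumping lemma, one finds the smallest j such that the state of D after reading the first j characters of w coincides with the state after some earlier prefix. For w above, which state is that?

State sequence: s0 -0-> s2 -0-> s3 -2-> s1 -0-> s5 -0-> s4 -0-> s4 -1-> s5 -0-> s4 -0-> s4
First repeat at step 6: s4 was already visited.

The earliest repeat is at step j = 6: D is in s4, which it already visited at step i = 5.
The DFA has 6 states, so the proof of the pumping lemma guarantees a repeated state among the first 6+1 visited; the segment between the two visits is the pumpable y.

s4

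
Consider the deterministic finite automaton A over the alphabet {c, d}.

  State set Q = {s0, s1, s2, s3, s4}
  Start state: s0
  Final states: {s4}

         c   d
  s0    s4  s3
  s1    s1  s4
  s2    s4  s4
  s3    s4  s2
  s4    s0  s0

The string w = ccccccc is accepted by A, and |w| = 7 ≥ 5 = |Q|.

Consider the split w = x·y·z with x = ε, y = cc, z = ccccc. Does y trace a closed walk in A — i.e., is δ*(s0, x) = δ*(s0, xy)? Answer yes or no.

yes

Run of A on the first 2 characters of w = c c:
  step 0: s0  (start)
  step 1: s4  (read c: s0→s4)
  step 2: s0  (read c: s4→s0)

After x (step 0): s0. After xy (step 2): s0.
They match, so y = cc drives A around a cycle from s0 back to itself; pumping y any number of times keeps A in s0 before reading z, and xyⁱz ∈ L(A) for every i ≥ 0.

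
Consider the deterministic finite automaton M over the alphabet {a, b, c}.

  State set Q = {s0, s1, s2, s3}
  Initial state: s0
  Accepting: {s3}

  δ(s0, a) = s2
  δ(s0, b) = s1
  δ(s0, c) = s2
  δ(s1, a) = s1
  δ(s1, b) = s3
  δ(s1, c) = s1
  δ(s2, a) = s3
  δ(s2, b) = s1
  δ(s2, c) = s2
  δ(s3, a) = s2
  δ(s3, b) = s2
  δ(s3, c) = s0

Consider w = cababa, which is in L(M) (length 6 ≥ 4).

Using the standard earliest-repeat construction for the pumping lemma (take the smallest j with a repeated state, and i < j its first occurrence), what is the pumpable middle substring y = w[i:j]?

ab

Run of M on w = c a b a b a:
  step 0: s0  (start)
  step 1: s2  (read c: s0→s2)
  step 2: s3  (read a: s2→s3)
  step 3: s2  (read b: s3→s2)   ← first repeat (s2 seen earlier)
  step 4: s3  (read a: s2→s3)
  step 5: s2  (read b: s3→s2)
  step 6: s3  (read a: s2→s3)

So i = 1, j = 3, giving x = w[0:1] = c, y = w[1:3] = ab, z = w[3:6] = aba.
Check: |xy| = 3 ≤ 4 and |y| = 2 ≥ 1. Reading y takes M from s2 back to s2, so every xyⁱz is accepted.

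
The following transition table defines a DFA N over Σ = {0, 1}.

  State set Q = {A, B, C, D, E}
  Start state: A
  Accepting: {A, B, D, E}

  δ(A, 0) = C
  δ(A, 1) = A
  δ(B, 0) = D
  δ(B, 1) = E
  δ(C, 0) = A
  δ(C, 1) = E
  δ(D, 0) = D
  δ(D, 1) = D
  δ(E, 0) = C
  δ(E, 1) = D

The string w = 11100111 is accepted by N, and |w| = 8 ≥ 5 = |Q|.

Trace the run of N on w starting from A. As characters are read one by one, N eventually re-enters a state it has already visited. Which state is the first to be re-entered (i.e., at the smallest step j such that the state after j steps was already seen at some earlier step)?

A

Run of N on w = 1 1 1 0 0 1 1 1:
  step 0: A  (start)
  step 1: A  (read 1: A→A)   ← first repeat (A seen earlier)
  step 2: A  (read 1: A→A)
  step 3: A  (read 1: A→A)
  step 4: C  (read 0: A→C)
  step 5: A  (read 0: C→A)
  step 6: A  (read 1: A→A)
  step 7: A  (read 1: A→A)
  step 8: A  (read 1: A→A)

The earliest repeat is at step j = 1: N is in A, which it already visited at step i = 0.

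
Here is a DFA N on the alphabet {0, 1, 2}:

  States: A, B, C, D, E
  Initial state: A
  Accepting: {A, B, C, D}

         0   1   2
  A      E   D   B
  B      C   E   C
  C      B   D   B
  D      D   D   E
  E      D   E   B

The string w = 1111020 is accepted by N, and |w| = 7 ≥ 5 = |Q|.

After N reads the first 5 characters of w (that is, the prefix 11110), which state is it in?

D

State sequence: A -1-> D -1-> D -1-> D -1-> D -0-> D

After reading 5 characters, N is in state D.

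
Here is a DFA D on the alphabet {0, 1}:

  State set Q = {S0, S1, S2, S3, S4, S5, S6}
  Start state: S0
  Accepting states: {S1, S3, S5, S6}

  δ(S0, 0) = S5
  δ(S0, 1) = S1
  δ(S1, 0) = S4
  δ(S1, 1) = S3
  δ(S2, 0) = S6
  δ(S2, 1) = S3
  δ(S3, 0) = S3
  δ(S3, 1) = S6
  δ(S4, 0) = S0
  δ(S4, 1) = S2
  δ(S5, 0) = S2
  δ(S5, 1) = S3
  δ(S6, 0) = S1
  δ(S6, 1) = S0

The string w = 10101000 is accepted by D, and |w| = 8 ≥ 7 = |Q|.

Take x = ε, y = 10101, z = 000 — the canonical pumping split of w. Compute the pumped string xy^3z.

101011010110101000

xy^3z = ε·10101·10101·10101·000 = 101011010110101000.
Reading y = 10101 takes D from S0 back to S0, so after x·y·y·y the machine is still in S0, and z then leads to the accepting state S6. Hence 101011010110101000 ∈ L(D).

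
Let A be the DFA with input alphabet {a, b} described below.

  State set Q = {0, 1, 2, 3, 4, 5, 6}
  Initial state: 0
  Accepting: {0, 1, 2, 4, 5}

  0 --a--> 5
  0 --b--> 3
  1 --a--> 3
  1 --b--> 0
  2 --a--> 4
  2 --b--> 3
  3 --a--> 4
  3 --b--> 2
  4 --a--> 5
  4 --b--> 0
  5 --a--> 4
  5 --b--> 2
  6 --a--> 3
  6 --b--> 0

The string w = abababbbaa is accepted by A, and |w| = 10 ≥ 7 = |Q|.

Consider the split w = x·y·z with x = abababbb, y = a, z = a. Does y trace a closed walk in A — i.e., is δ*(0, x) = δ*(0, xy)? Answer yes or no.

Run of A on the first 9 characters of w = a b a b a b b b a:
  step 0: 0  (start)
  step 1: 5  (read a: 0→5)
  step 2: 2  (read b: 5→2)
  step 3: 4  (read a: 2→4)
  step 4: 0  (read b: 4→0)
  step 5: 5  (read a: 0→5)
  step 6: 2  (read b: 5→2)
  step 7: 3  (read b: 2→3)
  step 8: 2  (read b: 3→2)
  step 9: 4  (read a: 2→4)

After x (step 8): 2. After xy (step 9): 4.
They differ (2 ≠ 4), so y is not a cycle from the state after x; this split is not the one the pumping-lemma construction produces, and pumping y need not keep the string in L(A).

no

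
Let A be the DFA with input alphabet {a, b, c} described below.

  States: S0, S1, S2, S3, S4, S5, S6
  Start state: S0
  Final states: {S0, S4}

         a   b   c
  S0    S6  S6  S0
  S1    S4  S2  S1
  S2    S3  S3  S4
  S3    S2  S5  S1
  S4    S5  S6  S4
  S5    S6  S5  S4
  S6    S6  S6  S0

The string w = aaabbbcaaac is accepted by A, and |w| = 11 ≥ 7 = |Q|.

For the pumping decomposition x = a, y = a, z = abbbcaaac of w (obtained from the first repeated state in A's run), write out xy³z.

xy^3z = a·a·a·a·abbbcaaac = aaaaabbbcaaac.
Reading y = a takes A from S6 back to S6, so after x·y·y·y the machine is still in S6, and z then leads to the accepting state S0. Hence aaaaabbbcaaac ∈ L(A).

aaaaabbbcaaac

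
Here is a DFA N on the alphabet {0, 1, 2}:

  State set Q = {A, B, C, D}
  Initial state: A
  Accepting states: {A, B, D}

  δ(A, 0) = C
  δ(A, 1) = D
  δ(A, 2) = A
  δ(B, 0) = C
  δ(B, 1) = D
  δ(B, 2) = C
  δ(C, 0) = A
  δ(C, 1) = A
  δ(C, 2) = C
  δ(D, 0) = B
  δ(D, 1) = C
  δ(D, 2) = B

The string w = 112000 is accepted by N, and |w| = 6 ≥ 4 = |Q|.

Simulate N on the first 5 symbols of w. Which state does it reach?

C

Run of N on the first 5 characters of w = 1 1 2 0 0:
  step 0: A  (start)
  step 1: D  (read 1: A→D)
  step 2: C  (read 1: D→C)
  step 3: C  (read 2: C→C)
  step 4: A  (read 0: C→A)
  step 5: C  (read 0: A→C)

After reading 5 characters, N is in state C.
(This kind of state-tracing is the core of the pumping-lemma construction: with 4 states, pigeonhole forces a repeat within the first 4 steps.)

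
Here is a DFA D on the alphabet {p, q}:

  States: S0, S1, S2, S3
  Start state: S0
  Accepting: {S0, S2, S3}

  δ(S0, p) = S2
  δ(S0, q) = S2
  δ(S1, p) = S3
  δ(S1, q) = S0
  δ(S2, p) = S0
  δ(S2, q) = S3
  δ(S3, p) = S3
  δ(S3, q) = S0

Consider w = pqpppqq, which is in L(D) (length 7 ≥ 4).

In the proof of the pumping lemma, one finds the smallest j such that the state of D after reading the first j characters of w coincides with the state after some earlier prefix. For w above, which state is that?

S3

Run of D on w = p q p p p q q:
  step 0: S0  (start)
  step 1: S2  (read p: S0→S2)
  step 2: S3  (read q: S2→S3)
  step 3: S3  (read p: S3→S3)   ← first repeat (S3 seen earlier)
  step 4: S3  (read p: S3→S3)
  step 5: S3  (read p: S3→S3)
  step 6: S0  (read q: S3→S0)
  step 7: S2  (read q: S0→S2)

The earliest repeat is at step j = 3: D is in S3, which it already visited at step i = 2.
With |Q| = 4, pigeonhole forces a state repeat no later than step 4; the substring read between the first and second visits to that state can be pumped.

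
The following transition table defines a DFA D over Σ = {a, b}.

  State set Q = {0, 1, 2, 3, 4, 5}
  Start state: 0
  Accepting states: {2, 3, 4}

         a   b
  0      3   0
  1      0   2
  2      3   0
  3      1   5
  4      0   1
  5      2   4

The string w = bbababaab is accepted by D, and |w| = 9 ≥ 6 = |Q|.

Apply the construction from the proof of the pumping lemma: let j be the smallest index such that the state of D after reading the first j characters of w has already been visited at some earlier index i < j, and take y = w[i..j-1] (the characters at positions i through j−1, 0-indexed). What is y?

Run of D on w = b b a b a b a a b:
  step 0: 0  (start)
  step 1: 0  (read b: 0→0)   ← first repeat (0 seen earlier)
  step 2: 0  (read b: 0→0)
  step 3: 3  (read a: 0→3)
  step 4: 5  (read b: 3→5)
  step 5: 2  (read a: 5→2)
  step 6: 0  (read b: 2→0)
  step 7: 3  (read a: 0→3)
  step 8: 1  (read a: 3→1)
  step 9: 2  (read b: 1→2)

So i = 0, j = 1, giving x = w[0:0] = ε, y = w[0:1] = b, z = w[1:9] = bababaab.
Check: |xy| = 1 ≤ 6 and |y| = 1 ≥ 1. Reading y takes D from 0 back to 0, so every xyⁱz is accepted.

b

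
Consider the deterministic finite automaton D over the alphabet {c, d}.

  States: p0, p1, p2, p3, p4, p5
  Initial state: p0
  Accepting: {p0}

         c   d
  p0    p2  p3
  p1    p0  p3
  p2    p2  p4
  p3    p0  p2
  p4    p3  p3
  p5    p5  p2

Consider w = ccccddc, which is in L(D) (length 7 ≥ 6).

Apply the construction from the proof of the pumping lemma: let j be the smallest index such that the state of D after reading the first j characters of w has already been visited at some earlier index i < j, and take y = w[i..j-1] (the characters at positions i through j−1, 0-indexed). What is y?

c

State sequence: p0 -c-> p2 -c-> p2 -c-> p2 -c-> p2 -d-> p4 -d-> p3 -c-> p0
First repeat at step 2: p2 was already visited.

So i = 1, j = 2, giving x = w[0:1] = c, y = w[1:2] = c, z = w[2:7] = ccddc.
Check: |xy| = 2 ≤ 6 and |y| = 1 ≥ 1. Reading y takes D from p2 back to p2, so every xyⁱz is accepted.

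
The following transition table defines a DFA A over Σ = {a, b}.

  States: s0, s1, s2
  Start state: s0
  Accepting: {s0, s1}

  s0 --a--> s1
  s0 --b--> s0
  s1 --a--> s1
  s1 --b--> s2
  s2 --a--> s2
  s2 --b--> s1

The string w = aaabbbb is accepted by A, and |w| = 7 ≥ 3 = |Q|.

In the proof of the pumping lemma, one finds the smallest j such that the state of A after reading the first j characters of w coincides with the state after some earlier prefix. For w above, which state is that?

s1

State sequence: s0 -a-> s1 -a-> s1 -a-> s1 -b-> s2 -b-> s1 -b-> s2 -b-> s1
First repeat at step 2: s1 was already visited.

The earliest repeat is at step j = 2: A is in s1, which it already visited at step i = 1.
With |Q| = 3, pigeonhole forces a state repeat no later than step 3; the substring read between the first and second visits to that state can be pumped.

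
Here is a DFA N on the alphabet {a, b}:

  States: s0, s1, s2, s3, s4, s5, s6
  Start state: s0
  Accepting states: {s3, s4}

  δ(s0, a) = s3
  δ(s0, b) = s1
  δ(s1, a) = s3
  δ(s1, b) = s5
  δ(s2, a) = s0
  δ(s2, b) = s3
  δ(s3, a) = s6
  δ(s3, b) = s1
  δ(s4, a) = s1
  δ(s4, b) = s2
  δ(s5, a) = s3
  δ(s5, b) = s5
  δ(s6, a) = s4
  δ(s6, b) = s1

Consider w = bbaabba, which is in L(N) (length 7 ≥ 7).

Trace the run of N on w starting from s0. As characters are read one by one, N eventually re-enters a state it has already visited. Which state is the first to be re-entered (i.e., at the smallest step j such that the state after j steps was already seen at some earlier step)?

s1

State sequence: s0 -b-> s1 -b-> s5 -a-> s3 -a-> s6 -b-> s1 -b-> s5 -a-> s3
First repeat at step 5: s1 was already visited.

The earliest repeat is at step j = 5: N is in s1, which it already visited at step i = 1.
With |Q| = 7, pigeonhole forces a state repeat no later than step 7; the substring read between the first and second visits to that state can be pumped.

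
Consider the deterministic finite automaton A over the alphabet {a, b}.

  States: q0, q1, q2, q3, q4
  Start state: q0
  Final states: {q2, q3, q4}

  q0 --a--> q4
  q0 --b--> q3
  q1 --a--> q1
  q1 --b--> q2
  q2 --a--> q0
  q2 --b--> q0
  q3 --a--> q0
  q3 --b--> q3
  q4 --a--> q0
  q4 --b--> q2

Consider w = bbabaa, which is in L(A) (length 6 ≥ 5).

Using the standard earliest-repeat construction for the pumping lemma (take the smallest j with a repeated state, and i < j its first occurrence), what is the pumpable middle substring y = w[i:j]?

b

Run of A on w = b b a b a a:
  step 0: q0  (start)
  step 1: q3  (read b: q0→q3)
  step 2: q3  (read b: q3→q3)   ← first repeat (q3 seen earlier)
  step 3: q0  (read a: q3→q0)
  step 4: q3  (read b: q0→q3)
  step 5: q0  (read a: q3→q0)
  step 6: q4  (read a: q0→q4)

So i = 1, j = 2, giving x = w[0:1] = b, y = w[1:2] = b, z = w[2:6] = abaa.
Check: |xy| = 2 ≤ 5 and |y| = 1 ≥ 1. Reading y takes A from q3 back to q3, so every xyⁱz is accepted.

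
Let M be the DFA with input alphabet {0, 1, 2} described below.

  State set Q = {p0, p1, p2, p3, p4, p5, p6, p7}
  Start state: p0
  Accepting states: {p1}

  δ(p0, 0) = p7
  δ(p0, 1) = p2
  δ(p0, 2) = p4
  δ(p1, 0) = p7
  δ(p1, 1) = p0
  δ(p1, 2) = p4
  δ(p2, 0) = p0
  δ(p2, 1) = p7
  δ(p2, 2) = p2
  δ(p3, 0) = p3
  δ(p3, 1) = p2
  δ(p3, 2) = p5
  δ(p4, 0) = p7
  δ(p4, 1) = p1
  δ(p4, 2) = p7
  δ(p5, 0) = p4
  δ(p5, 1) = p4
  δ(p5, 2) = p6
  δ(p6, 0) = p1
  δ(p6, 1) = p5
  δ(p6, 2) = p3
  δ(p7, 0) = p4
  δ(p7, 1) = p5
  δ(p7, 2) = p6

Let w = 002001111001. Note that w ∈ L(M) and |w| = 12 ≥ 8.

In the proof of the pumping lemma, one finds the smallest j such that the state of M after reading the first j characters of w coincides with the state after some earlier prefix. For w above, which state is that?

p7

Run of M on w = 0 0 2 0 0 1 1 1 1 0 0 1:
  step 0: p0  (start)
  step 1: p7  (read 0: p0→p7)
  step 2: p4  (read 0: p7→p4)
  step 3: p7  (read 2: p4→p7)   ← first repeat (p7 seen earlier)
  step 4: p4  (read 0: p7→p4)
  step 5: p7  (read 0: p4→p7)
  step 6: p5  (read 1: p7→p5)
  step 7: p4  (read 1: p5→p4)
  step 8: p1  (read 1: p4→p1)
  step 9: p0  (read 1: p1→p0)
  step 10: p7  (read 0: p0→p7)
  step 11: p4  (read 0: p7→p4)
  step 12: p1  (read 1: p4→p1)

The earliest repeat is at step j = 3: M is in p7, which it already visited at step i = 1.
Pumping length from the standard proof: p = 8 (the number of states). The repeated state found above gives |xy| = j ≤ 8 and |y| = j − i ≥ 1.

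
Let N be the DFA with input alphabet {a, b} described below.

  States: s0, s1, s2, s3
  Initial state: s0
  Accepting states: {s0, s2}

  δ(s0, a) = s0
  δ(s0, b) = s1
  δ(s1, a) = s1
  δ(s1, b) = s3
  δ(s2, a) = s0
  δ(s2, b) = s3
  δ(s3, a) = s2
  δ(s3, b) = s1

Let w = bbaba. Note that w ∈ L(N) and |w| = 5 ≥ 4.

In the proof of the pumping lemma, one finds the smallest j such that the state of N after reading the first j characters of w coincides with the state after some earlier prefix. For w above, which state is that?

s3

Run of N on w = b b a b a:
  step 0: s0  (start)
  step 1: s1  (read b: s0→s1)
  step 2: s3  (read b: s1→s3)
  step 3: s2  (read a: s3→s2)
  step 4: s3  (read b: s2→s3)   ← first repeat (s3 seen earlier)
  step 5: s2  (read a: s3→s2)

The earliest repeat is at step j = 4: N is in s3, which it already visited at step i = 2.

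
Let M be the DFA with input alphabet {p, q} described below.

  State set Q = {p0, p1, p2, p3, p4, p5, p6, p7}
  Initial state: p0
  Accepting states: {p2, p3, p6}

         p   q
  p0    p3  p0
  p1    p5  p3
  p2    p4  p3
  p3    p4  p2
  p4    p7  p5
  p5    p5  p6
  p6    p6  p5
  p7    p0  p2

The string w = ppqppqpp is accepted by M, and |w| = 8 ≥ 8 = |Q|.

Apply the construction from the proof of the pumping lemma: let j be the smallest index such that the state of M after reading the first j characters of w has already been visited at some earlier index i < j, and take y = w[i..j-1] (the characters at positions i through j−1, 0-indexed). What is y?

Run of M on w = p p q p p q p p:
  step 0: p0  (start)
  step 1: p3  (read p: p0→p3)
  step 2: p4  (read p: p3→p4)
  step 3: p5  (read q: p4→p5)
  step 4: p5  (read p: p5→p5)   ← first repeat (p5 seen earlier)
  step 5: p5  (read p: p5→p5)
  step 6: p6  (read q: p5→p6)
  step 7: p6  (read p: p6→p6)
  step 8: p6  (read p: p6→p6)

So i = 3, j = 4, giving x = w[0:3] = ppq, y = w[3:4] = p, z = w[4:8] = pqpp.
Check: |xy| = 4 ≤ 8 and |y| = 1 ≥ 1. Reading y takes M from p5 back to p5, so every xyⁱz is accepted.

p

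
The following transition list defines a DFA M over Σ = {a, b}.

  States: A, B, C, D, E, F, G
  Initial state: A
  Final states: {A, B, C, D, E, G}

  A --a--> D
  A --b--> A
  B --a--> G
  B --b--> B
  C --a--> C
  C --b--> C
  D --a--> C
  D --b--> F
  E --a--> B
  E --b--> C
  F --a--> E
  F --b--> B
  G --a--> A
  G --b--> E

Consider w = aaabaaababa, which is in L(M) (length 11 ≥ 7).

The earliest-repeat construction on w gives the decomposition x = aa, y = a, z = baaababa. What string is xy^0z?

xy⁰z = xz = aa·baaababa = aabaaababa.
Reading y = a takes M from C back to C, so after x the machine is still in C, and z then leads to the accepting state C. Hence aabaaababa ∈ L(M).

aabaaababa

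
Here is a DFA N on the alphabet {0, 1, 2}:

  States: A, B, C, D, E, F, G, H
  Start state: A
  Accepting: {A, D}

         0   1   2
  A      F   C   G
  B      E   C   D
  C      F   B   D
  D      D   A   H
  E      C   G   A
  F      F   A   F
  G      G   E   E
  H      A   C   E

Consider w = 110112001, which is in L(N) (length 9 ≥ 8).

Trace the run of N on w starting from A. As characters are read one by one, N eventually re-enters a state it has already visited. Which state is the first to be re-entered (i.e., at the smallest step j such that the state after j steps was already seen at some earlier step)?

E

Run of N on w = 1 1 0 1 1 2 0 0 1:
  step 0: A  (start)
  step 1: C  (read 1: A→C)
  step 2: B  (read 1: C→B)
  step 3: E  (read 0: B→E)
  step 4: G  (read 1: E→G)
  step 5: E  (read 1: G→E)   ← first repeat (E seen earlier)
  step 6: A  (read 2: E→A)
  step 7: F  (read 0: A→F)
  step 8: F  (read 0: F→F)
  step 9: A  (read 1: F→A)

The earliest repeat is at step j = 5: N is in E, which it already visited at step i = 3.
The DFA has 8 states, so the proof of the pumping lemma guarantees a repeated state among the first 8+1 visited; the segment between the two visits is the pumpable y.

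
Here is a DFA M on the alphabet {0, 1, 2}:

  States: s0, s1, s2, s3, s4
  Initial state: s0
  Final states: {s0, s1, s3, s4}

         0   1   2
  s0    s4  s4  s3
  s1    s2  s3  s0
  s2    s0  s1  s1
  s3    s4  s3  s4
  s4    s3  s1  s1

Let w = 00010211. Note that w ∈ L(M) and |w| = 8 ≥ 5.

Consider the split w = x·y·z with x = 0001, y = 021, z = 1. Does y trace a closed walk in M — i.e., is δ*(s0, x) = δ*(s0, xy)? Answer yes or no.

State sequence: s0 -0-> s4 -0-> s3 -0-> s4 -1-> s1 -0-> s2 -2-> s1 -1-> s3

After x (step 4): s1. After xy (step 7): s3.
They differ (s1 ≠ s3), so y is not a cycle from the state after x; this split is not the one the pumping-lemma construction produces, and pumping y need not keep the string in L(M).

no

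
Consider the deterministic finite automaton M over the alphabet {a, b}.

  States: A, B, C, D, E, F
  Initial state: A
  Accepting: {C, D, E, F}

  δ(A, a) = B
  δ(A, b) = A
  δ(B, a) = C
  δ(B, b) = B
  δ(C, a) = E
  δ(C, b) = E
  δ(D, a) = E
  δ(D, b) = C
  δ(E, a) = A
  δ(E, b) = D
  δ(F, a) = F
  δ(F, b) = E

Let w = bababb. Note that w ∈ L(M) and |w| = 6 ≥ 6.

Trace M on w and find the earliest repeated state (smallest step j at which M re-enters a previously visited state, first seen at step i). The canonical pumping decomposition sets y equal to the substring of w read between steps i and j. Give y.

b

State sequence: A -b-> A -a-> B -b-> B -a-> C -b-> E -b-> D
First repeat at step 1: A was already visited.

So i = 0, j = 1, giving x = w[0:0] = ε, y = w[0:1] = b, z = w[1:6] = ababb.
Check: |xy| = 1 ≤ 6 and |y| = 1 ≥ 1. Reading y takes M from A back to A, so every xyⁱz is accepted.
With |Q| = 6, pigeonhole forces a state repeat no later than step 6; the substring read between the first and second visits to that state can be pumped.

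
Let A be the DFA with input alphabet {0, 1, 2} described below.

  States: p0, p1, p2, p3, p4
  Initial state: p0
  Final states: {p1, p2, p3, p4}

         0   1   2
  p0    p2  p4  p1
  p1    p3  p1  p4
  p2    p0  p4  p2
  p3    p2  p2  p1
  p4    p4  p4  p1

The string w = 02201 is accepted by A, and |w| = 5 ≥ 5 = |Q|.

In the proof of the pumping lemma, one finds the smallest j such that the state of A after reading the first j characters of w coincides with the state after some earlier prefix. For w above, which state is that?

p2

Run of A on w = 0 2 2 0 1:
  step 0: p0  (start)
  step 1: p2  (read 0: p0→p2)
  step 2: p2  (read 2: p2→p2)   ← first repeat (p2 seen earlier)
  step 3: p2  (read 2: p2→p2)
  step 4: p0  (read 0: p2→p0)
  step 5: p4  (read 1: p0→p4)

The earliest repeat is at step j = 2: A is in p2, which it already visited at step i = 1.
Pumping length from the standard proof: p = 5 (the number of states). The repeated state found above gives |xy| = j ≤ 5 and |y| = j − i ≥ 1.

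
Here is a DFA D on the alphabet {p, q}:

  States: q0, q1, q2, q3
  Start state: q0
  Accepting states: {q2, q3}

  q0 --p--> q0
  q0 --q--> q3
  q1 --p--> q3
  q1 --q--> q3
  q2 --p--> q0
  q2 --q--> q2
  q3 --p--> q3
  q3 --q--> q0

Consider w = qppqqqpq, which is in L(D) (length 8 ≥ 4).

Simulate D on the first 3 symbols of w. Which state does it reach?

q3

State sequence: q0 -q-> q3 -p-> q3 -p-> q3

After reading 3 characters, D is in state q3.
(This kind of state-tracing is the core of the pumping-lemma construction: with 4 states, pigeonhole forces a repeat within the first 4 steps.)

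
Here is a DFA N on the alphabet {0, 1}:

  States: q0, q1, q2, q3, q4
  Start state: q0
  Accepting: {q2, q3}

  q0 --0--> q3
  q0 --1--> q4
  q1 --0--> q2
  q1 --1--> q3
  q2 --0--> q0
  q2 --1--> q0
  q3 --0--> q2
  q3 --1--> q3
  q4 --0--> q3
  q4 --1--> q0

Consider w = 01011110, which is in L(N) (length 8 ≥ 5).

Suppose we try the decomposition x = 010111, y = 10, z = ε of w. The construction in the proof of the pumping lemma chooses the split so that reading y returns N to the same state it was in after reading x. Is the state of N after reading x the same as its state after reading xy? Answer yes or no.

State sequence: q0 -0-> q3 -1-> q3 -0-> q2 -1-> q0 -1-> q4 -1-> q0 -1-> q4 -0-> q3

After x (step 6): q0. After xy (step 8): q3.
They differ (q0 ≠ q3), so y is not a cycle from the state after x; this split is not the one the pumping-lemma construction produces, and pumping y need not keep the string in L(N).

no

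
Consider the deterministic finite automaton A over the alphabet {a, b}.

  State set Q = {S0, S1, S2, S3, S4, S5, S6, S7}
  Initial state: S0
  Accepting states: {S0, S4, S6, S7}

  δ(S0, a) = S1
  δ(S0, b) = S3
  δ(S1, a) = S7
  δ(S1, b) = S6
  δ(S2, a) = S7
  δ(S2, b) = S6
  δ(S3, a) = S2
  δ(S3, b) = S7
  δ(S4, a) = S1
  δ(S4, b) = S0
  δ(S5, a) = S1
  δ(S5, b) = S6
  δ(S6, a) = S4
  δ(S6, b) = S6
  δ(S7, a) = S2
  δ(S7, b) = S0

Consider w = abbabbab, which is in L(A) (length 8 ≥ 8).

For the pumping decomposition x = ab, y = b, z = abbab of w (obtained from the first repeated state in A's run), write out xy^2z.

xy^2z = ab·b·b·abbab = abbbabbab.
Reading y = b takes A from S6 back to S6, so after x·y·y the machine is still in S6, and z then leads to the accepting state S6. Hence abbbabbab ∈ L(A).

abbbabbab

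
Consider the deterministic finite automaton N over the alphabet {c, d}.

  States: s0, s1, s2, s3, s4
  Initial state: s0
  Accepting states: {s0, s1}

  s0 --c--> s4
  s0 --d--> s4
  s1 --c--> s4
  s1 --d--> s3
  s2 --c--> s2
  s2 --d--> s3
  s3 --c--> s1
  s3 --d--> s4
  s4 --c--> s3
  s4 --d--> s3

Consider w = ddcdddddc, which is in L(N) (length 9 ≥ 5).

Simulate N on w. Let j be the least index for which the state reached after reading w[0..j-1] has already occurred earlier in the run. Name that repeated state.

Run of N on w = d d c d d d d d c:
  step 0: s0  (start)
  step 1: s4  (read d: s0→s4)
  step 2: s3  (read d: s4→s3)
  step 3: s1  (read c: s3→s1)
  step 4: s3  (read d: s1→s3)   ← first repeat (s3 seen earlier)
  step 5: s4  (read d: s3→s4)
  step 6: s3  (read d: s4→s3)
  step 7: s4  (read d: s3→s4)
  step 8: s3  (read d: s4→s3)
  step 9: s1  (read c: s3→s1)

The earliest repeat is at step j = 4: N is in s3, which it already visited at step i = 2.

s3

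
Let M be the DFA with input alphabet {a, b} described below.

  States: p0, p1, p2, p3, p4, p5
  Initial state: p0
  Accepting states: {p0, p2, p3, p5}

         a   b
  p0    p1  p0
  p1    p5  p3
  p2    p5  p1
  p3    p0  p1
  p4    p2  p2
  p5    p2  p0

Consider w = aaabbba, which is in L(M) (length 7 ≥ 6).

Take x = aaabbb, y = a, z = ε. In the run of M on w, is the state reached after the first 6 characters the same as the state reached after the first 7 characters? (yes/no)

Run of M on the first 7 characters of w = a a a b b b a:
  step 0: p0  (start)
  step 1: p1  (read a: p0→p1)
  step 2: p5  (read a: p1→p5)
  step 3: p2  (read a: p5→p2)
  step 4: p1  (read b: p2→p1)
  step 5: p3  (read b: p1→p3)
  step 6: p1  (read b: p3→p1)
  step 7: p5  (read a: p1→p5)

After x (step 6): p1. After xy (step 7): p5.
They differ (p1 ≠ p5), so y is not a cycle from the state after x; this split is not the one the pumping-lemma construction produces, and pumping y need not keep the string in L(M).

no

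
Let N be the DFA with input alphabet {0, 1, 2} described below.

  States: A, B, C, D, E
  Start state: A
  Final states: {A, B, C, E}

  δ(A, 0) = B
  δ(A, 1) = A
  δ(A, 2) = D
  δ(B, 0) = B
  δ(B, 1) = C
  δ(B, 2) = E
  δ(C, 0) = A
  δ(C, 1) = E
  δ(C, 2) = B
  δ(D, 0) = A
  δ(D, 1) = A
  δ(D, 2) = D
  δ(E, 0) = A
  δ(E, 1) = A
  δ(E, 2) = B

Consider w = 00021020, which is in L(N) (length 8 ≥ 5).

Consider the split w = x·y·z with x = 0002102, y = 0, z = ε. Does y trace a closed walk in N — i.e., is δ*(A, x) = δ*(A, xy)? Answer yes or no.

State sequence: A -0-> B -0-> B -0-> B -2-> E -1-> A -0-> B -2-> E -0-> A

After x (step 7): E. After xy (step 8): A.
They differ (E ≠ A), so y is not a cycle from the state after x; this split is not the one the pumping-lemma construction produces, and pumping y need not keep the string in L(N).

no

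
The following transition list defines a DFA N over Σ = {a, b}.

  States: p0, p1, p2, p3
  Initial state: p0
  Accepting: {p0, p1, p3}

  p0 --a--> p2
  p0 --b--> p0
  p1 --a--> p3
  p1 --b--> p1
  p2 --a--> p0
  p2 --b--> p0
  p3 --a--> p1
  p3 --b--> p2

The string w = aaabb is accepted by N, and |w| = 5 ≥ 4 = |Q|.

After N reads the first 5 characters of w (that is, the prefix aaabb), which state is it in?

State sequence: p0 -a-> p2 -a-> p0 -a-> p2 -b-> p0 -b-> p0

After reading 5 characters, N is in state p0.

p0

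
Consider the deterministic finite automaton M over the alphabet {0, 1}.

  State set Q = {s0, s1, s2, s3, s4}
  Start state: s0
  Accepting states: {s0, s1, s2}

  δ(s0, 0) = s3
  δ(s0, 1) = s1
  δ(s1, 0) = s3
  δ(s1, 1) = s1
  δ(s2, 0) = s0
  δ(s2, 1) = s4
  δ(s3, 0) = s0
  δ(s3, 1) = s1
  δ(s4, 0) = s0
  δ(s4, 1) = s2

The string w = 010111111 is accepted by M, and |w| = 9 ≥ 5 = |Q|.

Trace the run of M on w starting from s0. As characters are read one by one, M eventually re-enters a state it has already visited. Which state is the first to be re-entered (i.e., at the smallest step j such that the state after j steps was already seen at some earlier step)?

Run of M on w = 0 1 0 1 1 1 1 1 1:
  step 0: s0  (start)
  step 1: s3  (read 0: s0→s3)
  step 2: s1  (read 1: s3→s1)
  step 3: s3  (read 0: s1→s3)   ← first repeat (s3 seen earlier)
  step 4: s1  (read 1: s3→s1)
  step 5: s1  (read 1: s1→s1)
  step 6: s1  (read 1: s1→s1)
  step 7: s1  (read 1: s1→s1)
  step 8: s1  (read 1: s1→s1)
  step 9: s1  (read 1: s1→s1)

The earliest repeat is at step j = 3: M is in s3, which it already visited at step i = 1.
Pumping length from the standard proof: p = 5 (the number of states). The repeated state found above gives |xy| = j ≤ 5 and |y| = j − i ≥ 1.

s3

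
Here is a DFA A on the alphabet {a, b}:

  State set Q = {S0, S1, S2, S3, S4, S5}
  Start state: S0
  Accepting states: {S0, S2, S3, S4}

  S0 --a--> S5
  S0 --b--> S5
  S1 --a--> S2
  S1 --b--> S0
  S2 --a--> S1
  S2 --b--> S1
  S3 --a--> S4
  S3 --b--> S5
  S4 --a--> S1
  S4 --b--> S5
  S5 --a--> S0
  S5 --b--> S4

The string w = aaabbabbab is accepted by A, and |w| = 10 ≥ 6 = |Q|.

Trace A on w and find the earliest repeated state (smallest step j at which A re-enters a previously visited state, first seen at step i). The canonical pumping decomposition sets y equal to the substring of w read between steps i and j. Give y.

State sequence: S0 -a-> S5 -a-> S0 -a-> S5 -b-> S4 -b-> S5 -a-> S0 -b-> S5 -b-> S4 -a-> S1 -b-> S0
First repeat at step 2: S0 was already visited.

So i = 0, j = 2, giving x = w[0:0] = ε, y = w[0:2] = aa, z = w[2:10] = abbabbab.
Check: |xy| = 2 ≤ 6 and |y| = 2 ≥ 1. Reading y takes A from S0 back to S0, so every xyⁱz is accepted.
The DFA has 6 states, so the proof of the pumping lemma guarantees a repeated state among the first 6+1 visited; the segment between the two visits is the pumpable y.

aa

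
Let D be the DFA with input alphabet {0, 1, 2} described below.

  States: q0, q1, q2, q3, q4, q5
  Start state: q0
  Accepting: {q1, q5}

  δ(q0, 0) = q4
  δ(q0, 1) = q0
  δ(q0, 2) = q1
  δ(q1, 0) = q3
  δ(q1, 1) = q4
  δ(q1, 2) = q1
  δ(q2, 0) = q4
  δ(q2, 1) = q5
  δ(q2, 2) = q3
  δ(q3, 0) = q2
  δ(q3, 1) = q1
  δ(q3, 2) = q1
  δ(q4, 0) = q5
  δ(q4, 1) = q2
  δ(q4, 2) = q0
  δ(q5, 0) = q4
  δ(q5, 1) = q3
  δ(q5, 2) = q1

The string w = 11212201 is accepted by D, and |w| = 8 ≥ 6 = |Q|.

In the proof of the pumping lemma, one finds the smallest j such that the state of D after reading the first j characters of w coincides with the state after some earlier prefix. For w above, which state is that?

Run of D on w = 1 1 2 1 2 2 0 1:
  step 0: q0  (start)
  step 1: q0  (read 1: q0→q0)   ← first repeat (q0 seen earlier)
  step 2: q0  (read 1: q0→q0)
  step 3: q1  (read 2: q0→q1)
  step 4: q4  (read 1: q1→q4)
  step 5: q0  (read 2: q4→q0)
  step 6: q1  (read 2: q0→q1)
  step 7: q3  (read 0: q1→q3)
  step 8: q1  (read 1: q3→q1)

The earliest repeat is at step j = 1: D is in q0, which it already visited at step i = 0.
Since D has 6 states, any run of length ≥ 6 visits 6+1 states, so by pigeonhole some state repeats within the first 6 steps — that repeat gives the pumpable loop.

q0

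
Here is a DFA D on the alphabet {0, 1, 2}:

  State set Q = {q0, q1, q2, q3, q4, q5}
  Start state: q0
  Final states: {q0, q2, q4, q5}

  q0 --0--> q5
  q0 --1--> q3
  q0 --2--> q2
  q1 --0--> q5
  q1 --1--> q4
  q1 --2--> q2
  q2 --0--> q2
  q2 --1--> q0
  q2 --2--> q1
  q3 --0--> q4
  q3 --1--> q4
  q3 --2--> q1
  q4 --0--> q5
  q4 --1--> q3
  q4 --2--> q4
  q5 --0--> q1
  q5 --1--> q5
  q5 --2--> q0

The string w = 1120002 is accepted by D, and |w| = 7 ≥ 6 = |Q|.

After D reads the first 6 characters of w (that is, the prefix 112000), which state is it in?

q5

Run of D on the first 6 characters of w = 1 1 2 0 0 0:
  step 0: q0  (start)
  step 1: q3  (read 1: q0→q3)
  step 2: q4  (read 1: q3→q4)
  step 3: q4  (read 2: q4→q4)
  step 4: q5  (read 0: q4→q5)
  step 5: q1  (read 0: q5→q1)
  step 6: q5  (read 0: q1→q5)

After reading 6 characters, D is in state q5.
(This kind of state-tracing is the core of the pumping-lemma construction: with 6 states, pigeonhole forces a repeat within the first 6 steps.)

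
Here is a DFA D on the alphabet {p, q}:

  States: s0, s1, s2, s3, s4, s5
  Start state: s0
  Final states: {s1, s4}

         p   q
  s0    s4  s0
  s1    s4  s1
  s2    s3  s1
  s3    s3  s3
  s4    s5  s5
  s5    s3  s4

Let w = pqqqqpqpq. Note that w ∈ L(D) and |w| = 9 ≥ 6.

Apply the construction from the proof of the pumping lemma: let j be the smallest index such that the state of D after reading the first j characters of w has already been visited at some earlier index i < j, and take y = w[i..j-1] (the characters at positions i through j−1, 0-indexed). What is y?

qq

Run of D on w = p q q q q p q p q:
  step 0: s0  (start)
  step 1: s4  (read p: s0→s4)
  step 2: s5  (read q: s4→s5)
  step 3: s4  (read q: s5→s4)   ← first repeat (s4 seen earlier)
  step 4: s5  (read q: s4→s5)
  step 5: s4  (read q: s5→s4)
  step 6: s5  (read p: s4→s5)
  step 7: s4  (read q: s5→s4)
  step 8: s5  (read p: s4→s5)
  step 9: s4  (read q: s5→s4)

So i = 1, j = 3, giving x = w[0:1] = p, y = w[1:3] = qq, z = w[3:9] = qqpqpq.
Check: |xy| = 3 ≤ 6 and |y| = 2 ≥ 1. Reading y takes D from s4 back to s4, so every xyⁱz is accepted.
Since D has 6 states, any run of length ≥ 6 visits 6+1 states, so by pigeonhole some state repeats within the first 6 steps — that repeat gives the pumpable loop.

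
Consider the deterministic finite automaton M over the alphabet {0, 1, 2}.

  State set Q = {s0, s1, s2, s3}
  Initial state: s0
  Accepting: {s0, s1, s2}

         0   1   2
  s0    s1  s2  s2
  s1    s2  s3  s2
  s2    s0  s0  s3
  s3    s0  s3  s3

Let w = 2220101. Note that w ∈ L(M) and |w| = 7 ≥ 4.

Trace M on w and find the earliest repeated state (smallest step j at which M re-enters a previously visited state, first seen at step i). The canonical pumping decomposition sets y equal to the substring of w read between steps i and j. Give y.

State sequence: s0 -2-> s2 -2-> s3 -2-> s3 -0-> s0 -1-> s2 -0-> s0 -1-> s2
First repeat at step 3: s3 was already visited.

So i = 2, j = 3, giving x = w[0:2] = 22, y = w[2:3] = 2, z = w[3:7] = 0101.
Check: |xy| = 3 ≤ 4 and |y| = 1 ≥ 1. Reading y takes M from s3 back to s3, so every xyⁱz is accepted.
The DFA has 4 states, so the proof of the pumping lemma guarantees a repeated state among the first 4+1 visited; the segment between the two visits is the pumpable y.

2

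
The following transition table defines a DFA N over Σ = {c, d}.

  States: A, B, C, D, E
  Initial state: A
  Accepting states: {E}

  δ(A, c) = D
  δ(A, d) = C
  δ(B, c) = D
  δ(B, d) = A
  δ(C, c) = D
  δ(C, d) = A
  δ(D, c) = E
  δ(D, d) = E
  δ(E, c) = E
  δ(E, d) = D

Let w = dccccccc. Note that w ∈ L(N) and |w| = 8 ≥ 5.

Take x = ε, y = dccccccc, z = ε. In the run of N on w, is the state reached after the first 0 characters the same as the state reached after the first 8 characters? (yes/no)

State sequence: A -d-> C -c-> D -c-> E -c-> E -c-> E -c-> E -c-> E -c-> E

After x (step 0): A. After xy (step 8): E.
They differ (A ≠ E), so y is not a cycle from the state after x; this split is not the one the pumping-lemma construction produces, and pumping y need not keep the string in L(N).

no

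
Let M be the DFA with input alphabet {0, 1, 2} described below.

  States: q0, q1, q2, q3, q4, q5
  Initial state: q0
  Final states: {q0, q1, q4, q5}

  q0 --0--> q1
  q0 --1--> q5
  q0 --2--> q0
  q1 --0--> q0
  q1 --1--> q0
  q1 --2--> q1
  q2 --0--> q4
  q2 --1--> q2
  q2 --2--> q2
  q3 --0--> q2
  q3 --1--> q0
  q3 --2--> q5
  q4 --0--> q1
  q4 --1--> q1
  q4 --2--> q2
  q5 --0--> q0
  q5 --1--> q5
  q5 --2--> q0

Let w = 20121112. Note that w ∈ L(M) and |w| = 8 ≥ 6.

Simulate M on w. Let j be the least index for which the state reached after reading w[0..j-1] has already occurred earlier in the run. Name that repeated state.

q0

State sequence: q0 -2-> q0 -0-> q1 -1-> q0 -2-> q0 -1-> q5 -1-> q5 -1-> q5 -2-> q0
First repeat at step 1: q0 was already visited.

The earliest repeat is at step j = 1: M is in q0, which it already visited at step i = 0.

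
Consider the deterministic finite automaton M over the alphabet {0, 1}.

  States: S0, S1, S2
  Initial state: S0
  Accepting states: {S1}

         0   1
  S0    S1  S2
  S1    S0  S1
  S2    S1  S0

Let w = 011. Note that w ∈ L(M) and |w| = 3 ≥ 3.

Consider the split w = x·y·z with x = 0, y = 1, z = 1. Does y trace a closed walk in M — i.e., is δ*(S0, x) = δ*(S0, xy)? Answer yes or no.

yes

State sequence: S0 -0-> S1 -1-> S1

After x (step 1): S1. After xy (step 2): S1.
They match, so y = 1 drives M around a cycle from S1 back to itself; pumping y any number of times keeps M in S1 before reading z, and xyⁱz ∈ L(M) for every i ≥ 0.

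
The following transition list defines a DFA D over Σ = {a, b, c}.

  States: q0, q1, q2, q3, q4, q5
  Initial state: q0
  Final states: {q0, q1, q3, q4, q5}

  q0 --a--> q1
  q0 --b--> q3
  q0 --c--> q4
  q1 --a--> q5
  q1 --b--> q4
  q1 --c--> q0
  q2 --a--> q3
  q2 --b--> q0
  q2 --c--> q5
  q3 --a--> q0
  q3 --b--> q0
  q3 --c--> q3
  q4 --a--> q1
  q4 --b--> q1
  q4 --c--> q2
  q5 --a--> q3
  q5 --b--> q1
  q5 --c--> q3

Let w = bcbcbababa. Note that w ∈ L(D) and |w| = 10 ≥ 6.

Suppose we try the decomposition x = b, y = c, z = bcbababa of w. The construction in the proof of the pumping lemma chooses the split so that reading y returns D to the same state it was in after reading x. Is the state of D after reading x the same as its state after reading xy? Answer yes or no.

yes

Run of D on the first 2 characters of w = b c:
  step 0: q0  (start)
  step 1: q3  (read b: q0→q3)
  step 2: q3  (read c: q3→q3)

After x (step 1): q3. After xy (step 2): q3.
They match, so y = c drives D around a cycle from q3 back to itself; pumping y any number of times keeps D in q3 before reading z, and xyⁱz ∈ L(D) for every i ≥ 0.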